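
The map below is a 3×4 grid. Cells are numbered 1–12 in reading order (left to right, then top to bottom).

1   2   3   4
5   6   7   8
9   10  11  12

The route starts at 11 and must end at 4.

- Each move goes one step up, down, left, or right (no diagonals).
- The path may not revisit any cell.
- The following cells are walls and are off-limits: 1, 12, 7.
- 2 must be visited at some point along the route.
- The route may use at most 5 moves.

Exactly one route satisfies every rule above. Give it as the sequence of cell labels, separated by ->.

11 -> 10 -> 6 -> 2 -> 3 -> 4

The budget equals the shortest possible length, so every move has to be on a shortest route through the required cells.
Route from 11: left 1 to 10, up 2 to 2, right 2 to 4 — 5 moves in all.
Check: all required cells visited; 5 ≤ 5 moves.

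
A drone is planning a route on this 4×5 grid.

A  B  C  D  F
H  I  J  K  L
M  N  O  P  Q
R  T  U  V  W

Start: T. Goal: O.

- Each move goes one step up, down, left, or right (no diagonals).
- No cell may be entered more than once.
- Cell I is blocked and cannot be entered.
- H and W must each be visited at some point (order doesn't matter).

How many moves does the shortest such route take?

Any route passes through H and W in some order between T and O. Summing Manhattan distances along each leg and taking the cheapest ordering (T → W → H → O) gives a lower bound of 3 + 6 + 3 = 12 moves.
The shortest route satisfying every rule uses 14 moves: T → N → M → H → A → B → C → J → K → P → Q → W → V → U → O.
The bound of 12 isn't tight here; checking systematically, no route of length 12 through 13 satisfies every constraint, so 14 is the minimum.

14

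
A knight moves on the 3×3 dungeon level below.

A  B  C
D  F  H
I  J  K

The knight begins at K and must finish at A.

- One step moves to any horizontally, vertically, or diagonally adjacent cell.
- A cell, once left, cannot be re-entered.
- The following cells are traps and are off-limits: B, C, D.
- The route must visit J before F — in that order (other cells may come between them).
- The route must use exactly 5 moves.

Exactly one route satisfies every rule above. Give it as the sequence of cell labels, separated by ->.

The waypoints must appear in the order J, F, with no cell reused.
Route from K: up 1 to H, down-left 1 to J, left 1 to I, up-right 1 to F, up-left 1 to A — 5 moves in all.
Check: order respected (J at step 2, F at step 4); 5 moves as required.

K -> H -> J -> I -> F -> A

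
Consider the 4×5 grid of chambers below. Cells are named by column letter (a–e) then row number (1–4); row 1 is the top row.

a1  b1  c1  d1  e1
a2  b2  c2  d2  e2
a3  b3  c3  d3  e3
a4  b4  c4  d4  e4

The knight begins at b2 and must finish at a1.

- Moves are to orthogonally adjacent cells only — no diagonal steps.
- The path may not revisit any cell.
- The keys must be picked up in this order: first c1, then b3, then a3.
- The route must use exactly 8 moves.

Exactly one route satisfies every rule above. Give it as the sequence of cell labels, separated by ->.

b2 -> b1 -> c1 -> c2 -> c3 -> b3 -> a3 -> a2 -> a1

The waypoints must appear in the order c1, b3, a3, with no cell reused.
Route from b2: up 1 to b1, right 1 to c1, down 2 to c3, left 2 to a3, up 2 to a1 — 8 moves in all.
Check: order respected (c1 at step 2, b3 at step 5, a3 at step 6); 8 moves as required.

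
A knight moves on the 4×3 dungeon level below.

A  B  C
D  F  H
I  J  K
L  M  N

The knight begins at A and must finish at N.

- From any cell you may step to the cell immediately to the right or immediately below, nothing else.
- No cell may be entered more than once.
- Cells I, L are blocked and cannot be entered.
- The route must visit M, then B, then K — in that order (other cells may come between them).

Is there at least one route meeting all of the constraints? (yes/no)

no

B lies above M, so going from M to B would need an upward move — but moves only go right/down, so M cannot be visited before B.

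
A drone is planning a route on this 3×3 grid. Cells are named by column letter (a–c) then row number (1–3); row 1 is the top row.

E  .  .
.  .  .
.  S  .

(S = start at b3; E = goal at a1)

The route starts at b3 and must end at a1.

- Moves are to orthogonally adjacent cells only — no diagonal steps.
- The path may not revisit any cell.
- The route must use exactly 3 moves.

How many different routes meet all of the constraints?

Need simple routes of exactly 3 moves from b3 to a1 (Manhattan distance 3, so 0 moves are spent on a detour and 0 undoing it).
Enumerating: b3 b2 b1 a1 | b3 b2 a2 a1 | b3 a3 a2 a1.
That gives 3 routes.

3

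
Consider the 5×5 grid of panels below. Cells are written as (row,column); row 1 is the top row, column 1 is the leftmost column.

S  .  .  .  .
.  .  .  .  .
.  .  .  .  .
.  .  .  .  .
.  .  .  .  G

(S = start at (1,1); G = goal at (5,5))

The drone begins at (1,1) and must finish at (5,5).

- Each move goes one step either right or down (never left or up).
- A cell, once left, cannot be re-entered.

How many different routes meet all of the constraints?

A right/down-only route from (1,1) to (5,5) makes exactly 4 down-moves and 4 right-moves in some order.
With no other constraints that would be C(8,4) = 70 routes.
That gives 70 routes.

70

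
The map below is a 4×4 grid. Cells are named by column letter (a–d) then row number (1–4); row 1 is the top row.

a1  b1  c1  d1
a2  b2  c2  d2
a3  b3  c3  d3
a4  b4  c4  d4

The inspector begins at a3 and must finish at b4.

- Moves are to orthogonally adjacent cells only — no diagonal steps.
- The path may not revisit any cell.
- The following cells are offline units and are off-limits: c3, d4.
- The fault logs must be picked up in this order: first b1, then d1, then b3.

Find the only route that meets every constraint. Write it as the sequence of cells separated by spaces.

a3 a2 a1 b1 c1 d1 d2 c2 b2 b3 b4

The waypoints must appear in the order b1, d1, b3, with no cell reused.
Route from a3: up 2 to a1, right 3 to d1, down 1 to d2, left 2 to b2, down 2 to b4 — 10 moves in all.
Check: order respected (b1 at step 3, d1 at step 5, b3 at step 9).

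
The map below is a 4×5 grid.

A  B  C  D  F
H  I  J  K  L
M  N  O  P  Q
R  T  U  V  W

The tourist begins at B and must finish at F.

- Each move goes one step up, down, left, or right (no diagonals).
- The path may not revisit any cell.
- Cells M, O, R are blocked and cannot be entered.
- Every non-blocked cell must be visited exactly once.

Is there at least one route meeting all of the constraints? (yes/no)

no

Colour the cells like a checkerboard: each orthogonal step flips colour, so a Hamiltonian route alternates colours. Here there are 8 cells of one colour and 9 of the other, with start on the opposite colour to the goal — the counts and endpoints can't be arranged into an alternating sequence of length 17, so no Hamiltonian route exists.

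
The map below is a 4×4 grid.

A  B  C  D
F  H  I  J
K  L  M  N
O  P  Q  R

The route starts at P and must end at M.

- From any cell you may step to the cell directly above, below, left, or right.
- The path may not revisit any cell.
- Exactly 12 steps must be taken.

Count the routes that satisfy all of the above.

32

Need simple routes of exactly 12 moves from P to M (Manhattan distance 2, so 5 moves are spent on a detour and 5 undoing it).
Branch systematically from the start, pruning whenever the remaining move budget drops below the Manhattan distance to M or differs from it in parity. Grouping the completions by first move — via L: 9; via O: 14; via Q: 9 — and summing: 9 + 14 + 9 = 32.
That gives 32 routes.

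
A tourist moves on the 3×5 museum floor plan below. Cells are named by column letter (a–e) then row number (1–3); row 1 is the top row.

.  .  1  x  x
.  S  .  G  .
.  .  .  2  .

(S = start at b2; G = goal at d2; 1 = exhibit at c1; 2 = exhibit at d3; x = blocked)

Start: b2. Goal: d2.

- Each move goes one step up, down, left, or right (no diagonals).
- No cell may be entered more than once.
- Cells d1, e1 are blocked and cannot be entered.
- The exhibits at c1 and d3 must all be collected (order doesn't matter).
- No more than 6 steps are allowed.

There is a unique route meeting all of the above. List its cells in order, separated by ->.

Any route must reach c1 and d3 and still end at d2 within 6 moves, so the order of the required stops is forced.
Route from b2: up 1 to b1, right 1 to c1, down 2 to c3, right 1 to d3, up 1 to d2 — 6 moves in all.
Check: all required cells visited; 6 ≤ 6 moves.

b2 -> b1 -> c1 -> c2 -> c3 -> d3 -> d2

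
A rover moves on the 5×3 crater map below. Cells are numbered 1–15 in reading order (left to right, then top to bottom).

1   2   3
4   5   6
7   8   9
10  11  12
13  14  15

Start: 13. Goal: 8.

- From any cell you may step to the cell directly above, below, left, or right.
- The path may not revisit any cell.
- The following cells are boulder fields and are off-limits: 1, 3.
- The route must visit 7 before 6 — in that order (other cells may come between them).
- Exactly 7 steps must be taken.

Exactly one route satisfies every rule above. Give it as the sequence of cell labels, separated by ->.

13 -> 10 -> 7 -> 4 -> 5 -> 6 -> 9 -> 8

The waypoints must appear in the order 7, 6, with no cell reused.
Route from 13: 3× up (reaching 4), 2× right (reaching 6), down to 9, left to 8 — 7 moves in all.
Check: order respected (7 at step 2, 6 at step 5); 7 moves as required.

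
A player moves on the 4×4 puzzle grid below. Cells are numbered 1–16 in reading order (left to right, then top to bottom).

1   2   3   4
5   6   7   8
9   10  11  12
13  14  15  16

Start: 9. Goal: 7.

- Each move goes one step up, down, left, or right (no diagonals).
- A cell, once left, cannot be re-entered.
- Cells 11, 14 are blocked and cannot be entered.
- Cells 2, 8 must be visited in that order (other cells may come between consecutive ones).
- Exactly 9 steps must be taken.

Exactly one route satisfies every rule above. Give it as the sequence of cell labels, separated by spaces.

9 10 6 5 1 2 3 4 8 7

The waypoints must appear in the order 2, 8, with no cell reused.
Route from 9: right to 10, up to 6, left to 5, up to 1, 3× right (reaching 4), down to 8, left to 7 — 9 moves in all.
Check: order respected (2 at step 5, 8 at step 8); 9 moves as required.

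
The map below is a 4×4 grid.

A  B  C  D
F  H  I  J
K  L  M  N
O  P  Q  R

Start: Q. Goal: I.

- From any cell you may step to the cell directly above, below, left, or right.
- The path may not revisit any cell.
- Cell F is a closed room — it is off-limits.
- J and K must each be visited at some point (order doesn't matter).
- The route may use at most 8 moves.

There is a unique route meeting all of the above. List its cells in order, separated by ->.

Q -> P -> O -> K -> L -> M -> N -> J -> I

The budget equals the shortest possible length, so every move has to be on a shortest route through the required cells.
Route from Q: left 2 to O, up 1 to K, right 3 to N, up 1 to J, left 1 to I — 8 moves in all.
Check: all required cells visited; 8 ≤ 8 moves.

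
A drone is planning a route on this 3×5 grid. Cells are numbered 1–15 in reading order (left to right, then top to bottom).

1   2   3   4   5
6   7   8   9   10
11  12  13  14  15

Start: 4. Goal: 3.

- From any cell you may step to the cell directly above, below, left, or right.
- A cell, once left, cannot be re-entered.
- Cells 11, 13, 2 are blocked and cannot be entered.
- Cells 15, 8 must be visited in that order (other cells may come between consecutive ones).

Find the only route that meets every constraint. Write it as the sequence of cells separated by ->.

The waypoints must appear in the order 15, 8, with no cell reused.
Route from 4: right 1 to 5, down 2 to 15, left 1 to 14, up 1 to 9, left 1 to 8, up 1 to 3 — 7 moves in all.
Check: order respected (15 at step 3, 8 at step 6).

4 -> 5 -> 10 -> 15 -> 14 -> 9 -> 8 -> 3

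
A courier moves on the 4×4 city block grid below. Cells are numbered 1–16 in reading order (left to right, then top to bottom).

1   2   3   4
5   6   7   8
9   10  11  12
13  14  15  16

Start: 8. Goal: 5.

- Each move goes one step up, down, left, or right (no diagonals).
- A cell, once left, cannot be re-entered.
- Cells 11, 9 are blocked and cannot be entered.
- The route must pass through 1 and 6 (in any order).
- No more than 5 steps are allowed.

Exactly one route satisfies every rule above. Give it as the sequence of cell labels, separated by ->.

8 -> 7 -> 6 -> 2 -> 1 -> 5

Any route must reach 1 and 6 and still end at 5 within 5 moves, so the order of the required stops is forced.
Route from 8: 2× left (reaching 6), up to 2, left to 1, down to 5 — 5 moves in all.
Check: all required cells visited; 5 ≤ 5 moves.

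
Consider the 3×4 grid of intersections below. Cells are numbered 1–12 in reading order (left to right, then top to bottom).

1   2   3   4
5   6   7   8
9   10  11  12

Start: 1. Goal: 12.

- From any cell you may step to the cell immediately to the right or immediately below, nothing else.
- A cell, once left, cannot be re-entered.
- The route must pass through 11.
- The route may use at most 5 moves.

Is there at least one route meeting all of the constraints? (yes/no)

One route that works: 1 → 5 → 9 → 10 → 11 → 12.

yes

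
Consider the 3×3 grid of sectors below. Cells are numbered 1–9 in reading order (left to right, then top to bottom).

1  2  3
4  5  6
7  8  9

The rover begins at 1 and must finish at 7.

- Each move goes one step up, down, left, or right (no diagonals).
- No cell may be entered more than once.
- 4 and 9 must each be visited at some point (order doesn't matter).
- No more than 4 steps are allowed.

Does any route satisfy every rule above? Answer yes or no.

Even ignoring the no-revisit rule, getting from 1 to 7, taking the cheapest ordering 1 → 4 → 9 → 7 needs at least 1 + 3 + 2 = 6 moves (Manhattan distance per leg), which exceeds the 4-move limit.

no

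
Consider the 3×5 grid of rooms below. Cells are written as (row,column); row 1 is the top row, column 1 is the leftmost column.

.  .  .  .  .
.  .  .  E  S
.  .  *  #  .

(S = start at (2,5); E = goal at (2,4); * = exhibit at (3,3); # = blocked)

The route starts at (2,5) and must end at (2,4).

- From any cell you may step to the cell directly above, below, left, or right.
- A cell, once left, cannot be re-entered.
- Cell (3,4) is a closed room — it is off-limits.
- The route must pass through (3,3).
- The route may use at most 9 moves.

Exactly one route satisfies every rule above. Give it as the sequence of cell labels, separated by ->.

(2,5) -> (1,5) -> (1,4) -> (1,3) -> (1,2) -> (2,2) -> (3,2) -> (3,3) -> (2,3) -> (2,4)

Any route must reach (3,3) and still end at (2,4) within 9 moves, so the order of the required stops is forced.
Route from (2,5): up to (1,5), 3× left (reaching (1,2)), 2× down (reaching (3,2)), right to (3,3), up to (2,3), right to (2,4) — 9 moves in all.
Check: all required cells visited; 9 ≤ 9 moves.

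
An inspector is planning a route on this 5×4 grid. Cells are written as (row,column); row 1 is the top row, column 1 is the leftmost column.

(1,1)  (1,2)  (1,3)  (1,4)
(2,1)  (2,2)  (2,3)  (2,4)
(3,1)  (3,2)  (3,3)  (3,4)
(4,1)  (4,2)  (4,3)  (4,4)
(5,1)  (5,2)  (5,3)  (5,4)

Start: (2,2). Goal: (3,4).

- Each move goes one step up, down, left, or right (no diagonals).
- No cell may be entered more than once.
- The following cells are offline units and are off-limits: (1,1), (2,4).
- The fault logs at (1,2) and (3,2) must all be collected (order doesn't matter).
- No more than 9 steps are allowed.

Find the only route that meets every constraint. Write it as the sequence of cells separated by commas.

Any route must reach (1,2) and (3,2) and still end at (3,4) within 9 moves, so the order of the required stops is forced.
Route from (2,2): up to (1,2), right to (1,3), 2× down (reaching (3,3)), left to (3,2), down to (4,2), 2× right (reaching (4,4)), up to (3,4) — 9 moves in all.
Check: all required cells visited; 9 ≤ 9 moves.

(2,2), (1,2), (1,3), (2,3), (3,3), (3,2), (4,2), (4,3), (4,4), (3,4)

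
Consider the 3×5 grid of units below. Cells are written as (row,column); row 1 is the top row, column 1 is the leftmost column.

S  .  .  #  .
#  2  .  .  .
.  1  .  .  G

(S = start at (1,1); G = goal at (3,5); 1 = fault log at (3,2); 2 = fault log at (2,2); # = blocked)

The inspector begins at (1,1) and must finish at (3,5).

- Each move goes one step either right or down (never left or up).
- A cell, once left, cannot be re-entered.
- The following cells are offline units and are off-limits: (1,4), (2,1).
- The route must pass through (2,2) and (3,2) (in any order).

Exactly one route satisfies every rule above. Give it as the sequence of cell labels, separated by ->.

Moves only go right or down, so the column and row indices never decrease.
Route from (1,1): right to (1,2), 2× down (reaching (3,2)), 3× right (reaching (3,5)) — 6 moves in all.
Check: all required cells visited.

(1,1) -> (1,2) -> (2,2) -> (3,2) -> (3,3) -> (3,4) -> (3,5)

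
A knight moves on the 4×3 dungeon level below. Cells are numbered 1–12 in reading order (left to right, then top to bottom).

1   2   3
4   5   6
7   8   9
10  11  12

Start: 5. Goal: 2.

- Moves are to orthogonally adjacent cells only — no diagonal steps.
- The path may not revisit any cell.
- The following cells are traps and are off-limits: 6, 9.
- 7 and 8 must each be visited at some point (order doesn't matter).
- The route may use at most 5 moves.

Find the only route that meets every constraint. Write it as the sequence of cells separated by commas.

5, 8, 7, 4, 1, 2

Any route must reach 7 and 8 and still end at 2 within 5 moves, so the order of the required stops is forced.
Route from 5: down to 8, left to 7, 2× up (reaching 1), right to 2 — 5 moves in all.
Check: all required cells visited; 5 ≤ 5 moves.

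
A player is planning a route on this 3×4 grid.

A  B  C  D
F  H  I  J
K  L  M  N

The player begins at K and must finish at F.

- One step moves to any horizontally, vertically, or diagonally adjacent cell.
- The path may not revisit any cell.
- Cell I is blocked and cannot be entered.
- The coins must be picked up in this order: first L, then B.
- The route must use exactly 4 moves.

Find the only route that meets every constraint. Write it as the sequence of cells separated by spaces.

The waypoints must appear in the order L, B, with no cell reused.
Route from K: right 1 to L, up 2 to B, down-left 1 to F — 4 moves in all.
Check: order respected (L at step 1, B at step 3); 4 moves as required.

K L H B F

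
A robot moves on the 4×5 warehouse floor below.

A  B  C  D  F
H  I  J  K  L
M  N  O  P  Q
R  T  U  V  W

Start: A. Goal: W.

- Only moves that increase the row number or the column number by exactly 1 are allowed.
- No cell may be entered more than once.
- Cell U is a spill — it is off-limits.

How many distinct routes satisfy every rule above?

A right/down-only route from A to W makes exactly 3 down-moves and 4 right-moves in some order.
With no other constraints that would be C(7,3) = 35 routes.
Subtract routes through each blocked cell (inclusion–exclusion for overlaps): − through U: 10 → 25.
That gives 25 routes.

25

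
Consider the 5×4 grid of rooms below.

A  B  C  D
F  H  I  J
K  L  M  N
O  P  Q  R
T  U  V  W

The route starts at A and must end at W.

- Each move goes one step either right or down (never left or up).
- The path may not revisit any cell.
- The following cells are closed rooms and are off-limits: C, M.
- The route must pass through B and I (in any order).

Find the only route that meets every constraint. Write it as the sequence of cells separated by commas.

Moves only go right or down, so the column and row indices never decrease.
Route from A: right 1 to B, down 1 to H, right 2 to J, down 3 to W — 7 moves in all.
Check: all required cells visited.

A, B, H, I, J, N, R, W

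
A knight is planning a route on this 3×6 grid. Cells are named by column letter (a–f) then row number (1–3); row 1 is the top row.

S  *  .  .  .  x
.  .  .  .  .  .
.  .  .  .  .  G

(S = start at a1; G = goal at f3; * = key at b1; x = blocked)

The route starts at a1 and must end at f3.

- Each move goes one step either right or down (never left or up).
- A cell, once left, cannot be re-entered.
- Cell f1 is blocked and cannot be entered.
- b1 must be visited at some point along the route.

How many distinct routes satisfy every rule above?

14

A right/down-only route from a1 to f3 makes exactly 2 down-moves and 5 right-moves in some order.
With no other constraints that would be C(7,2) = 21 routes.
Split at b1 and multiply the segment counts (each segment already excludes blocked cells): a1→b1: 1; b1→f3: 14; product = 14.
That gives 14 routes.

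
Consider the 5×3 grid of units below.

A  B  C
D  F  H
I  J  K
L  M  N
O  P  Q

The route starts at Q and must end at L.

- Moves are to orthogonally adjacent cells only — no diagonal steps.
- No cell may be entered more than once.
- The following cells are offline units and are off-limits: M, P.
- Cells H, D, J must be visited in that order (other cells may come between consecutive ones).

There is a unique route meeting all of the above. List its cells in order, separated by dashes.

The waypoints must appear in the order H, D, J, with no cell reused.
Route from Q: up 4 to C, left 2 to A, down 1 to D, right 1 to F, down 1 to J, left 1 to I, down 1 to L — 11 moves in all.
Check: order respected (H at step 3, D at step 7, J at step 9).

Q - N - K - H - C - B - A - D - F - J - I - L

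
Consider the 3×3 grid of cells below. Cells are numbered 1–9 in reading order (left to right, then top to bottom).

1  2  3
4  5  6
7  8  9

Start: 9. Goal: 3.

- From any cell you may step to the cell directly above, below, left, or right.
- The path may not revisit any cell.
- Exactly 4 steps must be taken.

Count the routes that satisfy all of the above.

Need simple routes of exactly 4 moves from 9 to 3 (Manhattan distance 2, so 1 moves are spent on a detour and 1 undoing it).
Enumerating: 9 6 5 2 3 | 9 8 5 2 3 | 9 8 5 6 3.
That gives 3 routes.

3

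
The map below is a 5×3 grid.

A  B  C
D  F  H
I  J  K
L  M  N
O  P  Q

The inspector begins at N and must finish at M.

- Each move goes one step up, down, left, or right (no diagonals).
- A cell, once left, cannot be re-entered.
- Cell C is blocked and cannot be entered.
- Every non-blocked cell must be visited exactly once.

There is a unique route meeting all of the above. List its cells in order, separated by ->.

Need to visit all 14 open cells exactly once, starting at N and ending at M.
Cell B has only two open neighbours (F and A), so the path must pass straight through it: one of those is the cell it's entered from and the other is where it exits.
Route from N: down 1 to Q, left 2 to O, up 4 to A, right 1 to B, down 1 to F, right 1 to H, down 1 to K, left 1 to J, down 1 to M — 13 moves in all.
Check: all 14 open cells covered.

N -> Q -> P -> O -> L -> I -> D -> A -> B -> F -> H -> K -> J -> M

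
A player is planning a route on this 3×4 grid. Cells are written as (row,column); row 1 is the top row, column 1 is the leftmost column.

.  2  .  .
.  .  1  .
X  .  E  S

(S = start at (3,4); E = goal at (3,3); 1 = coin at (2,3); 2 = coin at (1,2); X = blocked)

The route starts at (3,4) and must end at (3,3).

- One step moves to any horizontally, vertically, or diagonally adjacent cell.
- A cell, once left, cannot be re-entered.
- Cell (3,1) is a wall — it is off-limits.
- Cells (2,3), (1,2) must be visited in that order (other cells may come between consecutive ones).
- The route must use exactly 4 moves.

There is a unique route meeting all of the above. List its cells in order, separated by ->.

The waypoints must appear in the order (2,3), (1,2), with no cell reused.
Route from (3,4): up-left 2 to (1,2), down 1 to (2,2), down-right 1 to (3,3) — 4 moves in all.
Check: order respected (1 at step 1, 2 at step 2); 4 moves as required.

(3,4) -> (2,3) -> (1,2) -> (2,2) -> (3,3)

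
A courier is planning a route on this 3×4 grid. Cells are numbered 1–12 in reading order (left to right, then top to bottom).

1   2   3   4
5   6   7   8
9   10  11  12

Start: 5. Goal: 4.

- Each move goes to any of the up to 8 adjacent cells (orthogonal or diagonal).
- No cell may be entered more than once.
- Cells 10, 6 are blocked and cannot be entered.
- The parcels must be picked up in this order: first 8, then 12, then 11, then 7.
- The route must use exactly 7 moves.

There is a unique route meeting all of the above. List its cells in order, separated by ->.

5 -> 2 -> 3 -> 8 -> 12 -> 11 -> 7 -> 4

The waypoints must appear in the order 8, 12, 11, 7, with no cell reused.
Route from 5: up-right to 2, right to 3, down-right to 8, down to 12, left to 11, up to 7, up-right to 4 — 7 moves in all.
Check: order respected (8 at step 3, 12 at step 4, 11 at step 5, 7 at step 6); 7 moves as required.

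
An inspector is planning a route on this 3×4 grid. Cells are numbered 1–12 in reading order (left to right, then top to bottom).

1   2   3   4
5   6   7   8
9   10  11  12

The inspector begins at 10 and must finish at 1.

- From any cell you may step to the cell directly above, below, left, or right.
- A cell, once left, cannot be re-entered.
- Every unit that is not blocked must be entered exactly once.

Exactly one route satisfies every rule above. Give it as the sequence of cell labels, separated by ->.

Need to visit all 12 open cells exactly once, starting at 10 and ending at 1.
Route from 10: left to 9, up to 5, 2× right (reaching 7), down to 11, right to 12, 2× up (reaching 4), 3× left (reaching 1) — 11 moves in all.
Check: all 12 open cells covered.

10 -> 9 -> 5 -> 6 -> 7 -> 11 -> 12 -> 8 -> 4 -> 3 -> 2 -> 1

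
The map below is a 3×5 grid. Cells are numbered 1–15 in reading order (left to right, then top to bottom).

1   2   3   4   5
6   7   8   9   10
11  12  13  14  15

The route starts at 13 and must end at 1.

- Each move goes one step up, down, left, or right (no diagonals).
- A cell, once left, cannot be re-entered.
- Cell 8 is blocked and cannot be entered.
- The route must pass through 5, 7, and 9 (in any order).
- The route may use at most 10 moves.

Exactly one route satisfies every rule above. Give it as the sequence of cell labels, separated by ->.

13 -> 14 -> 9 -> 10 -> 5 -> 4 -> 3 -> 2 -> 7 -> 6 -> 1

The budget equals the shortest possible length, so every move has to be on a shortest route through the required cells.
Route from 13: right 1 to 14, up 1 to 9, right 1 to 10, up 1 to 5, left 3 to 2, down 1 to 7, left 1 to 6, up 1 to 1 — 10 moves in all.
Check: all required cells visited; 10 ≤ 10 moves.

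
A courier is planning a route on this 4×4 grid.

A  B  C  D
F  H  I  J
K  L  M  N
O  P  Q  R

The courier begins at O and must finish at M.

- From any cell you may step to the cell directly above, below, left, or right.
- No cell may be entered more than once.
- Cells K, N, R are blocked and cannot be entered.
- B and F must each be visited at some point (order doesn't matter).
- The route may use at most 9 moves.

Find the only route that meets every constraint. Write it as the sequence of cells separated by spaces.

The 9-move cap with required stops at B, F leaves no slack for detours.
Route from O: right to P, 2× up (reaching H), left to F, up to A, 2× right (reaching C), 2× down (reaching M) — 9 moves in all.
Check: all required cells visited; 9 ≤ 9 moves.

O P L H F A B C I M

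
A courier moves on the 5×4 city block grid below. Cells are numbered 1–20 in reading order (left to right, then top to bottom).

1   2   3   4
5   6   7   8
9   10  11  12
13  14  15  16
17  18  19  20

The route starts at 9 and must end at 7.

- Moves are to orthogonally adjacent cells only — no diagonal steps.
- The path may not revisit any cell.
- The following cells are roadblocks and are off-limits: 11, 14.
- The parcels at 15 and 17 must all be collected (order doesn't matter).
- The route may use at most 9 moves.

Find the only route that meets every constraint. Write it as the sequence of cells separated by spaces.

Any route must reach 15 and 17 and still end at 7 within 9 moves, so the order of the required stops is forced.
Route from 9: 2× down (reaching 17), 2× right (reaching 19), up to 15, right to 16, 2× up (reaching 8), left to 7 — 9 moves in all.
Check: all required cells visited; 9 ≤ 9 moves.

9 13 17 18 19 15 16 12 8 7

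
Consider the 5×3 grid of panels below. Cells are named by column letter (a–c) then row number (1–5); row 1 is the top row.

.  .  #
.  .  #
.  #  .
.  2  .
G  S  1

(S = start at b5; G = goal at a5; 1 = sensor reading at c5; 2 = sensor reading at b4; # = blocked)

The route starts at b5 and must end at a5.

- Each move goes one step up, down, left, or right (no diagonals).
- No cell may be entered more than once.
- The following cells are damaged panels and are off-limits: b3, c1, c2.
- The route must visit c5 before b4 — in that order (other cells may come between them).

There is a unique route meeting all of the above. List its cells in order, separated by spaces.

The waypoints must appear in the order c5, b4, with no cell reused.
Route from b5: right 1 to c5, up 1 to c4, left 2 to a4, down 1 to a5 — 5 moves in all.
Check: order respected (1 at step 1, 2 at step 3).

b5 c5 c4 b4 a4 a5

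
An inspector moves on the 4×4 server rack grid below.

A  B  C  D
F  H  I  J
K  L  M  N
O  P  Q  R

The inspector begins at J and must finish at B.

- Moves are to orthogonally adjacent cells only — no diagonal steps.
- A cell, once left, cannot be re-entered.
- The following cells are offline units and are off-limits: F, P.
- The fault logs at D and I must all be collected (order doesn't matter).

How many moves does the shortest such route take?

Any route passes through D and I in some order between J and B. Summing Manhattan distances along each leg and taking the cheapest ordering (J → I → D → B) gives a lower bound of 1 + 2 + 2 = 5 moves.
A route of 5 moves achieves this: J → D → C → I → H → B.
Since 5 matches the lower bound, it is optimal.

5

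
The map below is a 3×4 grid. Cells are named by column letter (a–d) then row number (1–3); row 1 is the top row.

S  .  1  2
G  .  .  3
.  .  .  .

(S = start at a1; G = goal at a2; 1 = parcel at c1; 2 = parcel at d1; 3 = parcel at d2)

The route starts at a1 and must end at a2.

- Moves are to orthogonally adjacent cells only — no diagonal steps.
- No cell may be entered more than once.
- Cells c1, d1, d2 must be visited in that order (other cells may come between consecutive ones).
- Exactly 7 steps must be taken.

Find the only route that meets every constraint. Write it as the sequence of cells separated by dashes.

The waypoints must appear in the order c1, d1, d2, with no cell reused.
Route from a1: right 3 to d1, down 1 to d2, left 3 to a2 — 7 moves in all.
Check: order respected (1 at step 2, 2 at step 3, 3 at step 4); 7 moves as required.

a1 - b1 - c1 - d1 - d2 - c2 - b2 - a2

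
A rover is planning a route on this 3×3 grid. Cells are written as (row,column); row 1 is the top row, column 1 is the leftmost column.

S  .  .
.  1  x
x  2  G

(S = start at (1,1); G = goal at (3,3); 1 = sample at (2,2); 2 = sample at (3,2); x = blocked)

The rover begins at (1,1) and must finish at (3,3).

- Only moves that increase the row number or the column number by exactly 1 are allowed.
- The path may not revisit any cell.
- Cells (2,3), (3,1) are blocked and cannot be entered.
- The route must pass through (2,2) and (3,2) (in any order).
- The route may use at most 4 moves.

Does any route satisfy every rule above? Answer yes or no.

One route that works: (1,1) → (2,1) → (2,2) → (3,2) → (3,3).

yes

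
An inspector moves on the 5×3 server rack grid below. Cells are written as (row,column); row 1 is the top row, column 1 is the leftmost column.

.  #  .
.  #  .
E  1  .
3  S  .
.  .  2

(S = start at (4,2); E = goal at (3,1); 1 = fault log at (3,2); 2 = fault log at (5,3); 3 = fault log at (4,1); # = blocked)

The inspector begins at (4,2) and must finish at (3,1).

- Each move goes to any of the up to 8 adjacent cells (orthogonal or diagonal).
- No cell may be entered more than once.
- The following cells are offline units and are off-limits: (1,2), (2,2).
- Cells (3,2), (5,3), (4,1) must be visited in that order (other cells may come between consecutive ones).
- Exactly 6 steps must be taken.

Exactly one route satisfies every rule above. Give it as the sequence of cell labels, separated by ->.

The waypoints must appear in the order (3,2), (5,3), (4,1), with no cell reused.
Route from (4,2): up 1 to (3,2), down-right 1 to (4,3), down 1 to (5,3), left 1 to (5,2), up-left 1 to (4,1), up 1 to (3,1) — 6 moves in all.
Check: order respected (1 at step 1, 2 at step 3, 3 at step 5); 6 moves as required.

(4,2) -> (3,2) -> (4,3) -> (5,3) -> (5,2) -> (4,1) -> (3,1)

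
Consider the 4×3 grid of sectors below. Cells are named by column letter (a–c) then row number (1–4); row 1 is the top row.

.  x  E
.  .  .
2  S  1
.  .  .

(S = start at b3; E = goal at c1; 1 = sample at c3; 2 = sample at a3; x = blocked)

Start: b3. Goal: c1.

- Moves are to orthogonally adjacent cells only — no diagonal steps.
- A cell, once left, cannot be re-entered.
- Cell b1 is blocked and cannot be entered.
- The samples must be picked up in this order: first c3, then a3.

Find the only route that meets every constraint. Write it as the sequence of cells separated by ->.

The waypoints must appear in the order c3, a3, with no cell reused.
Route from b3: right 1 to c3, down 1 to c4, left 2 to a4, up 2 to a2, right 2 to c2, up 1 to c1 — 9 moves in all.
Check: order respected (1 at step 1, 2 at step 5).

b3 -> c3 -> c4 -> b4 -> a4 -> a3 -> a2 -> b2 -> c2 -> c1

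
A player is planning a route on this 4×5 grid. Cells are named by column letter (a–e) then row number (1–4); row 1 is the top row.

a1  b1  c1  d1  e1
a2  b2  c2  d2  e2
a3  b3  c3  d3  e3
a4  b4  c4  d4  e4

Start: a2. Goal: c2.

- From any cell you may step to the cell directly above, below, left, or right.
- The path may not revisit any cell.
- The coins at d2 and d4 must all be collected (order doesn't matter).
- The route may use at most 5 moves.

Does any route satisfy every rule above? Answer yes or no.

Even ignoring the no-revisit rule, getting from a2 to c2, taking the cheapest ordering a2 → d2 → d4 → c2 needs at least 3 + 2 + 3 = 8 moves (Manhattan distance per leg), which exceeds the 5-move limit.

no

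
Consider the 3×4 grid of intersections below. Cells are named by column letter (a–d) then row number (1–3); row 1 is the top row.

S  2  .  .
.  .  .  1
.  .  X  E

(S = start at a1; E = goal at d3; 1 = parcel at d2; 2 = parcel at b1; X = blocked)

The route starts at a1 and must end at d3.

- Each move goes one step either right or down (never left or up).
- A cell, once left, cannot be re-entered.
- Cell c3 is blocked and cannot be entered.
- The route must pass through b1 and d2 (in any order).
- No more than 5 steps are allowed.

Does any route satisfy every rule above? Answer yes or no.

yes

One route that works: a1 → b1 → b2 → c2 → d2 → d3.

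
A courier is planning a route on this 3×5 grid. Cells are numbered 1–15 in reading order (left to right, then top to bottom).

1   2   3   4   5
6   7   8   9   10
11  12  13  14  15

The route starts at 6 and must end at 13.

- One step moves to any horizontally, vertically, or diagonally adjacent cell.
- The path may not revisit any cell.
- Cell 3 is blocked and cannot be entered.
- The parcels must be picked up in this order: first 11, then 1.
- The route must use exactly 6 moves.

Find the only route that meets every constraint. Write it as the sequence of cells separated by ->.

6 -> 11 -> 7 -> 1 -> 2 -> 8 -> 13

The waypoints must appear in the order 11, 1, with no cell reused.
Route from 6: down 1 to 11, up-right 1 to 7, up-left 1 to 1, right 1 to 2, down-right 1 to 8, down 1 to 13 — 6 moves in all.
Check: order respected (11 at step 1, 1 at step 3); 6 moves as required.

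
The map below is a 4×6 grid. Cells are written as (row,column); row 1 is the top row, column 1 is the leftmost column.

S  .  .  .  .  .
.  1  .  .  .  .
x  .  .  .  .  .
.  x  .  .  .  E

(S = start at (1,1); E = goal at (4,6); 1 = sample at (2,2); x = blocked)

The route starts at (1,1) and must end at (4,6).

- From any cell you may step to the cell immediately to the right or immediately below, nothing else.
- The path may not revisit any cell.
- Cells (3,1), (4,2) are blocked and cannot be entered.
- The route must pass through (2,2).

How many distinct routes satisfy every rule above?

28

A right/down-only route from (1,1) to (4,6) makes exactly 3 down-moves and 5 right-moves in some order.
With no other constraints that would be C(8,3) = 56 routes.
Split at (2,2) and multiply the segment counts (each segment already excludes blocked cells): (1,1)→(2,2): 2; (2,2)→(4,6): 14; product = 28.
That gives 28 routes.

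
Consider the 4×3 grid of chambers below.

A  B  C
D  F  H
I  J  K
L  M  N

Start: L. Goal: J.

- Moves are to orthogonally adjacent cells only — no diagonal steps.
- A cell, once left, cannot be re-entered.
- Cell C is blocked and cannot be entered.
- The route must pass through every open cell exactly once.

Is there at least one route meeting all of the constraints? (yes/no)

yes

One route that works: L → I → D → A → B → F → H → K → N → M → J.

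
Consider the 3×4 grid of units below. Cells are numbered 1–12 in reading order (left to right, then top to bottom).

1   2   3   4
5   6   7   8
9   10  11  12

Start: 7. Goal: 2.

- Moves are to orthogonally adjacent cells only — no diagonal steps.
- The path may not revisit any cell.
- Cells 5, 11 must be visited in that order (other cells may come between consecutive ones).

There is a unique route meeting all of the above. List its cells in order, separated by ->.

7 -> 6 -> 5 -> 9 -> 10 -> 11 -> 12 -> 8 -> 4 -> 3 -> 2

The waypoints must appear in the order 5, 11, with no cell reused.
Route from 7: left 2 to 5, down 1 to 9, right 3 to 12, up 2 to 4, left 2 to 2 — 10 moves in all.
Check: order respected (5 at step 2, 11 at step 5).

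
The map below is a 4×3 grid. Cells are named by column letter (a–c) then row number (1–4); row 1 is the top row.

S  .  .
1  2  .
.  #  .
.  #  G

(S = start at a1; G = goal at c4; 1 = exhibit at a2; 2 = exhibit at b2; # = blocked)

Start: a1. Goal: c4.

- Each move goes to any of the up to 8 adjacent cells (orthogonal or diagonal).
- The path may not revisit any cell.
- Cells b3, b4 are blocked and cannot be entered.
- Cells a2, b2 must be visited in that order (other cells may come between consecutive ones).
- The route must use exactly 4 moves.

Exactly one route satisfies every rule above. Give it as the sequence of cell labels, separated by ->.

a1 -> a2 -> b2 -> c3 -> c4

The waypoints must appear in the order a2, b2, with no cell reused.
Route from a1: down to a2, right to b2, down-right to c3, down to c4 — 4 moves in all.
Check: order respected (1 at step 1, 2 at step 2); 4 moves as required.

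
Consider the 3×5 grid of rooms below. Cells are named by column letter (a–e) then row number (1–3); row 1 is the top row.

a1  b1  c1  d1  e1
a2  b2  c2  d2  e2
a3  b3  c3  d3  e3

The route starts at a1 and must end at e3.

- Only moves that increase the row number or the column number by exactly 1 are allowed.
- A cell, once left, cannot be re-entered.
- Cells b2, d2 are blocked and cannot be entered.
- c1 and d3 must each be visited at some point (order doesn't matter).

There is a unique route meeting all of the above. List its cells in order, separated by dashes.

a1 - b1 - c1 - c2 - c3 - d3 - e3

Moves only go right or down, so the column and row indices never decrease.
Route from a1: right 2 to c1, down 2 to c3, right 2 to e3 — 6 moves in all.
Check: all required cells visited.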